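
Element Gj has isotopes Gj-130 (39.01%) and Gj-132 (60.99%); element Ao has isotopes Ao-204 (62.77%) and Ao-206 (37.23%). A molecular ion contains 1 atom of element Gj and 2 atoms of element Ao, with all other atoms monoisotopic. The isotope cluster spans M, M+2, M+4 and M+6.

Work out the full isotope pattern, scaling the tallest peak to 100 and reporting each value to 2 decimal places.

Element Gj pattern (n=1): 0.3901 : 0.6099
Element Ao pattern (n=2): 0.39400729 : 0.46738542 : 0.13860729
Convolve the two distributions (both contribute in 2-u steps):
  M: 0.3901×0.39400729 = 0.153702
  M+2: 0.3901×0.46738542 + 0.6099×0.39400729 = 0.422632
  M+4: 0.3901×0.13860729 + 0.6099×0.46738542 = 0.339129
  M+6: 0.6099×0.13860729 = 0.084537
Scale to base peak (0.422632) = 100: 36.37 : 100.00 : 80.24 : 20.00

36.37 : 100.00 : 80.24 : 20.00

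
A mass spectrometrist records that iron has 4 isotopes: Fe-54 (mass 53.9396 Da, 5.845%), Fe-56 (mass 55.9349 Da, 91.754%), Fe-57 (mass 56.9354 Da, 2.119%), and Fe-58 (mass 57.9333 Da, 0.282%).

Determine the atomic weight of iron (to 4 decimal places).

55.8451 Da

Weight each isotope mass by its fractional abundance: 0.05845 × 53.9396 + 0.91754 × 55.9349 + 0.02119 × 56.9354 + 0.00282 × 57.9333
= 3.15277 + 51.32251 + 1.20646 + 0.16337 = 55.84511 Da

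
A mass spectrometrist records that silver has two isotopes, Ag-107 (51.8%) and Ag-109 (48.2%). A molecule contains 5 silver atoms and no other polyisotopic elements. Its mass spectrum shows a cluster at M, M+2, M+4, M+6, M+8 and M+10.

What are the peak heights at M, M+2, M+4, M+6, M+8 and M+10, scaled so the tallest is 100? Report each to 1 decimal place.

11.5 : 53.7 : 100.0 : 93.1 : 43.3 : 8.1

The 5 Ag atoms are independent, so intensities follow the terms of (0.518 + 0.482)^5.
P(M) = 0.518^5 = 0.037295
P(M+2) = 5 × 0.518^4 × 0.482^1 = 0.173515
P(M+4) = 10 × 0.518^3 × 0.482^2 = 0.322911
P(M+6) = 10 × 0.518^2 × 0.482^3 = 0.300470
P(M+8) = 5 × 0.518^1 × 0.482^4 = 0.139794
P(M+10) = 0.482^5 = 0.026016
The M+4 peak is largest (0.322911); scaling to 100 gives 11.5 : 53.7 : 100.0 : 93.1 : 43.3 : 8.1.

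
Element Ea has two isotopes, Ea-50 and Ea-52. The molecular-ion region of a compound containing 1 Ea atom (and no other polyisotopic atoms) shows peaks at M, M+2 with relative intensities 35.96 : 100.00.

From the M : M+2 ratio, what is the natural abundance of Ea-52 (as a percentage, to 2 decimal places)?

If p is the fraction of Ea that is Ea-50, then I(M+2)/I(M) = [C(1,1)·p^0·(1−p)] / p^1 = 1·(1−p)/p = 100.00/35.96 = 2.7809
(1−p)/p = 2.7809/1 = 2.7809  ⇒  p = 1/(1 + 2.7809) = 0.2645
Ea-50: 26.45%, Ea-52: 73.55%.

73.55%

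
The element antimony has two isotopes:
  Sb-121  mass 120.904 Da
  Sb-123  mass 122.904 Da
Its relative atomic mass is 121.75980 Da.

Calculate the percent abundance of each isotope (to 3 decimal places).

Sb-121: 57.210%, Sb-123: 42.790%

With x = fraction of Sb-121 (so Sb-123 is 1 − x):
120.904·x + 122.904·(1 − x) = 121.75980
(120.904 − 122.904)·x = 121.75980 − 122.904
x = -1.14420 / -2.000 = 0.57210 → 57.210% Sb-121, 42.790% Sb-123.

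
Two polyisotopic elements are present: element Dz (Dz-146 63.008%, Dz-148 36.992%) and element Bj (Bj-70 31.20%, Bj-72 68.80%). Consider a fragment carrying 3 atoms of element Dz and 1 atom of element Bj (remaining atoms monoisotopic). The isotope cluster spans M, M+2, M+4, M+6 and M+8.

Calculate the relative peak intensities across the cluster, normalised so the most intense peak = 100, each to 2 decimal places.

Element Dz pattern (n=3): 0.25014227 : 0.44057561 : 0.25866197 : 0.05062015
Element Bj pattern (n=1): 0.3120 : 0.6880
Convolve the two distributions (both contribute in 2-u steps):
  M: 0.25014227×0.3120 = 0.078044
  M+2: 0.25014227×0.6880 + 0.44057561×0.3120 = 0.309557
  M+4: 0.44057561×0.6880 + 0.25866197×0.3120 = 0.383819
  M+6: 0.25866197×0.6880 + 0.05062015×0.3120 = 0.193753
  M+8: 0.05062015×0.6880 = 0.034827
Scale to base peak (0.383819) = 100: 20.33 : 80.65 : 100.00 : 50.48 : 9.07

20.33 : 80.65 : 100.00 : 50.48 : 9.07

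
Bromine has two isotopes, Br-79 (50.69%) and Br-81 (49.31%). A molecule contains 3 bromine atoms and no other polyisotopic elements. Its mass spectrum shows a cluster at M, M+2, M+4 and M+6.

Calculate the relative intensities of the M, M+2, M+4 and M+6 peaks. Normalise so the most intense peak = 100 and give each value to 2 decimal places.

34.27 : 100.00 : 97.28 : 31.54

Expanding (0.5069 + 0.4931)^3:
P(M) = 0.5069^3 = 0.130247
P(M+2) = 3 × 0.5069^2 × 0.4931^1 = 0.380103
P(M+4) = 3 × 0.5069^1 × 0.4931^2 = 0.369755
P(M+6) = 0.4931^3 = 0.119896
The M+2 peak is largest (0.380103); scaling to 100 gives 34.27 : 100.00 : 97.28 : 31.54.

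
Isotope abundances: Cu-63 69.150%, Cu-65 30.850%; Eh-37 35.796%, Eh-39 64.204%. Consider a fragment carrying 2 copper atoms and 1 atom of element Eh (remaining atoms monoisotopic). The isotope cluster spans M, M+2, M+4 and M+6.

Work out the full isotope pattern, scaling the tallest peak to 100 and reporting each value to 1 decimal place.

37.2 : 100.0 : 67.0 : 13.3

Copper pattern (n=2): 0.47817225 : 0.4266555 : 0.09517225
Element Eh pattern (n=1): 0.35796 : 0.64204
Convolve the two distributions (both contribute in 2-u steps):
  M: 0.47817225×0.35796 = 0.171167
  M+2: 0.47817225×0.64204 + 0.4266555×0.35796 = 0.459731
  M+4: 0.4266555×0.64204 + 0.09517225×0.35796 = 0.307998
  M+6: 0.09517225×0.64204 = 0.061104
Scale to base peak (0.459731) = 100: 37.2 : 100.0 : 67.0 : 13.3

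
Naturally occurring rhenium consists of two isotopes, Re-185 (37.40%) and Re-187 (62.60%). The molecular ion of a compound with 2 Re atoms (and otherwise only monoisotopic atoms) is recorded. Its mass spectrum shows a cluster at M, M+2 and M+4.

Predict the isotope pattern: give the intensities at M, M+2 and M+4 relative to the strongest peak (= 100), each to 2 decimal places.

29.87 : 100.00 : 83.69

Each Re atom is independently Re-185 (p = 0.3740) or Re-187 (q = 0.6260); the cluster is the binomial expansion (p + q)^2.
P(M) = 0.3740^2 = 0.139876
P(M+2) = 2 × 0.3740^1 × 0.6260^1 = 0.468248
P(M+4) = 0.6260^2 = 0.391876
The M+2 peak is largest (0.468248); scaling to 100 gives 29.87 : 100.00 : 83.69.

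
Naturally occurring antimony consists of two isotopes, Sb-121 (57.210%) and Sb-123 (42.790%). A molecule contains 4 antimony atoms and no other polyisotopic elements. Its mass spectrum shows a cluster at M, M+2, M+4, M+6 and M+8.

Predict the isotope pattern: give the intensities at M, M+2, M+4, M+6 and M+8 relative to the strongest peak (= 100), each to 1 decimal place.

Expanding (0.57210 + 0.42790)^4:
P(M) = 0.57210^4 = 0.107124
P(M+2) = 4 × 0.57210^3 × 0.42790^1 = 0.320493
P(M+4) = 6 × 0.57210^2 × 0.42790^2 = 0.359567
P(M+6) = 4 × 0.57210^1 × 0.42790^3 = 0.179291
P(M+8) = 0.42790^4 = 0.033525
The M+4 peak is largest (0.359567); scaling to 100 gives 29.8 : 89.1 : 100.0 : 49.9 : 9.3.

29.8 : 89.1 : 100.0 : 49.9 : 9.3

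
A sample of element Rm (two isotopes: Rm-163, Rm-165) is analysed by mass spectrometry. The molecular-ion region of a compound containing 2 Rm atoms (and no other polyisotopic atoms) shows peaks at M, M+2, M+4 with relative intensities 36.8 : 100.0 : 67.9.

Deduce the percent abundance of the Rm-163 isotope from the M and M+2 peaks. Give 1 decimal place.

Let p = fractional abundance of Rm-163. I(M+2)/I(M) = [C(2,1)·p^1·(1−p)] / p^2 = 2·(1−p)/p = 100.0/36.8 = 2.7174
(1−p)/p = 2.7174/2 = 1.3587  ⇒  p = 1/(1 + 1.3587) = 0.4240
Rm-163: 42.4%, Rm-165: 57.6%.

42.4%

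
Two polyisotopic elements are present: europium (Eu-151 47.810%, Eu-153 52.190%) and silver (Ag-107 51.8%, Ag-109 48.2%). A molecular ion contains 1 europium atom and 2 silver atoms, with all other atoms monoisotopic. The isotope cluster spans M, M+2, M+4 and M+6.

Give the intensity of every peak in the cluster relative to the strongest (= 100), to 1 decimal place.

Europium pattern (n=1): 0.4781 : 0.5219
Silver pattern (n=2): 0.268324 : 0.499352 : 0.232324
Convolve the two distributions (both contribute in 2-u steps):
  M: 0.4781×0.268324 = 0.128286
  M+2: 0.4781×0.499352 + 0.5219×0.268324 = 0.378778
  M+4: 0.4781×0.232324 + 0.5219×0.499352 = 0.371686
  M+6: 0.5219×0.232324 = 0.121250
Scale to base peak (0.378778) = 100: 33.9 : 100.0 : 98.1 : 32.0

33.9 : 100.0 : 98.1 : 32.0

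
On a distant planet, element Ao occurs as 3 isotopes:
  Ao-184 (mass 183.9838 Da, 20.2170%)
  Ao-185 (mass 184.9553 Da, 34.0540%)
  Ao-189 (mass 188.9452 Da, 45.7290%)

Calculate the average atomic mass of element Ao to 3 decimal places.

186.583 Da

Average mass = Σ (abundance × isotope mass) = 0.202170 × 183.9838 + 0.340540 × 184.9553 + 0.457290 × 188.9452
= 37.19600 + 62.98468 + 86.40275 = 186.58343 Da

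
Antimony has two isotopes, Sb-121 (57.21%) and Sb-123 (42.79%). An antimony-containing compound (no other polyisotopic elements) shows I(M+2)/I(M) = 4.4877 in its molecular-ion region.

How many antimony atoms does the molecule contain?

6

The M+2/M ratio from n Sb atoms is n · q/p = n · 0.4279/0.5721.
n = 4.4877 × 0.5721/0.4279 = 6.00 ≈ 6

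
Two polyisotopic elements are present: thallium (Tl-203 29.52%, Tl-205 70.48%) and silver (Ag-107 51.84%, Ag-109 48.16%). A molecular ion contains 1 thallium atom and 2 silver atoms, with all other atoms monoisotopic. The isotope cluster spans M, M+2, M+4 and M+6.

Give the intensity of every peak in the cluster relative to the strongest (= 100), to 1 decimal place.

Thallium pattern (n=1): 0.2952 : 0.7048
Silver pattern (n=2): 0.26873856 : 0.49932288 : 0.23193856
Convolve the two distributions (both contribute in 2-u steps):
  M: 0.2952×0.26873856 = 0.079332
  M+2: 0.2952×0.49932288 + 0.7048×0.26873856 = 0.336807
  M+4: 0.2952×0.23193856 + 0.7048×0.49932288 = 0.420391
  M+6: 0.7048×0.23193856 = 0.163470
Scale to base peak (0.420391) = 100: 18.9 : 80.1 : 100.0 : 38.9

18.9 : 80.1 : 100.0 : 38.9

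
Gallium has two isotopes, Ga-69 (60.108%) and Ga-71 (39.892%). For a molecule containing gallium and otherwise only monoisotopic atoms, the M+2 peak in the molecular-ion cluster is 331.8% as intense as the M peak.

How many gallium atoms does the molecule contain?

5

With n Ga atoms, P(M+2)/P(M) = C(n,1)·p^(n−1)q / p^n = n·q/p = n · 0.39892/0.60108.
n = 3.318 × 0.60108/0.39892 = 5.00 ≈ 5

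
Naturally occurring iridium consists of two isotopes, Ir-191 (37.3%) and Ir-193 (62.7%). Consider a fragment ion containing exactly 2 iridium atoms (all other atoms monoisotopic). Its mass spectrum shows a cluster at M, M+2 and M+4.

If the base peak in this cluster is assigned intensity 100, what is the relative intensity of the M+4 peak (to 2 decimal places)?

84.05

Term probabilities: M 0.1391, M+2 0.4677, M+4 0.3931. Base peak = M+2.
P(M+2) = C(2,1) × 0.373^1 × 0.627^1 = 2 × 0.3730 × 0.6270 = 0.467742 (base)
P(M+4) = C(2,2) × 0.373^0 × 0.627^2 = 1 × 1.0000 × 0.393129 = 0.393129
Relative intensity = 0.393129 / 0.467742 × 100 = 84.05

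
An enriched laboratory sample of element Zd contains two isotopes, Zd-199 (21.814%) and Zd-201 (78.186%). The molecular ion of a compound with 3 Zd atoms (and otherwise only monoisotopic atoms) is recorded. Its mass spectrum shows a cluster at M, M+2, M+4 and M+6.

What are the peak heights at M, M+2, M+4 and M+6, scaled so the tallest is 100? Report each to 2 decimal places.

2.17 : 23.35 : 83.70 : 100.00

Expanding (0.21814 + 0.78186)^3:
P(M) = 0.21814^3 = 0.010380
P(M+2) = 3 × 0.21814^2 × 0.78186^1 = 0.111615
P(M+4) = 3 × 0.21814^1 × 0.78186^2 = 0.400050
P(M+6) = 0.78186^3 = 0.477955
The M+6 peak is largest (0.477955); scaling to 100 gives 2.17 : 23.35 : 83.70 : 100.00.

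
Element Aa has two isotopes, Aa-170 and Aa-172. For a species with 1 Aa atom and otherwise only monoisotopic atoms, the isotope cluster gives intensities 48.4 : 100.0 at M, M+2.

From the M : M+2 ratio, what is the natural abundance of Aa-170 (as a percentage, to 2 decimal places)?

32.61%

Write p for the Aa-170 fraction. I(M+2)/I(M) = [C(1,1)·p^0·(1−p)] / p^1 = 1·(1−p)/p = 100.0/48.4 = 2.0661
(1−p)/p = 2.0661/1 = 2.0661  ⇒  p = 1/(1 + 2.0661) = 0.3261
Aa-170: 32.61%, Aa-172: 67.39%.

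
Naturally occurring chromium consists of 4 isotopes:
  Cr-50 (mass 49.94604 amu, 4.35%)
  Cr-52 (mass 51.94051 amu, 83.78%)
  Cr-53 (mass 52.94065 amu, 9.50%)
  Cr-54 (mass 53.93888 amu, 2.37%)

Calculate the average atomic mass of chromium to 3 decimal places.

51.996 amu

The abundance-weighted mean is 0.0435 × 49.94604 + 0.8378 × 51.94051 + 0.0950 × 52.94065 + 0.0237 × 53.93888
= 2.172653 + 43.515759 + 5.029362 + 1.278351 = 51.996125 amu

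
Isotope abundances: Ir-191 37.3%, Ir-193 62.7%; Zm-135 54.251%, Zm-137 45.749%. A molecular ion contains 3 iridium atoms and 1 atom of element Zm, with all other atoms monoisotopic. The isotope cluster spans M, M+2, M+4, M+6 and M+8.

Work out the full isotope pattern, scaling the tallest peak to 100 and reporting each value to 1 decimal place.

Iridium pattern (n=3): 0.05189512 : 0.26170165 : 0.43991135 : 0.24649188
Element Zm pattern (n=1): 0.54251 : 0.45749
Convolve the two distributions (both contribute in 2-u steps):
  M: 0.05189512×0.54251 = 0.028154
  M+2: 0.05189512×0.45749 + 0.26170165×0.54251 = 0.165717
  M+4: 0.26170165×0.45749 + 0.43991135×0.54251 = 0.358382
  M+6: 0.43991135×0.45749 + 0.24649188×0.54251 = 0.334979
  M+8: 0.24649188×0.45749 = 0.112768
Scale to base peak (0.358382) = 100: 7.9 : 46.2 : 100.0 : 93.5 : 31.5

7.9 : 46.2 : 100.0 : 93.5 : 31.5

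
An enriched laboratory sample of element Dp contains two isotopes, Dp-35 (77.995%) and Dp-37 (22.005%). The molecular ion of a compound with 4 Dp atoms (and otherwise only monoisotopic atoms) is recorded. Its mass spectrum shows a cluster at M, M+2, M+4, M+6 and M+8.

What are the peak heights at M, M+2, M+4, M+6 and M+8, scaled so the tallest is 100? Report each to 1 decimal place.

88.6 : 100.0 : 42.3 : 8.0 : 0.6

The 4 Dp atoms are independent, so intensities follow the terms of (0.77995 + 0.22005)^4.
P(M) = 0.77995^4 = 0.370056
P(M+2) = 4 × 0.77995^3 × 0.22005^1 = 0.417620
P(M+4) = 6 × 0.77995^2 × 0.22005^2 = 0.176737
P(M+6) = 4 × 0.77995^1 × 0.22005^3 = 0.033242
P(M+8) = 0.22005^4 = 0.002345
The M+2 peak is largest (0.417620); scaling to 100 gives 88.6 : 100.0 : 42.3 : 8.0 : 0.6.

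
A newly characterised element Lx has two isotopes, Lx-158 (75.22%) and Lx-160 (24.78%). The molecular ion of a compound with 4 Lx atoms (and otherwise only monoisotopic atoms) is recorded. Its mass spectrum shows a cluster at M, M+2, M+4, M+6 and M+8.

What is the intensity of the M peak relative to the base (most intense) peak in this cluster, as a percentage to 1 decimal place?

75.9%

Binomial terms of (0.7522 + 0.2478)^4: M 0.3201, M+2 0.4219, M+4 0.2085, M+6 0.0458, M+8 0.0038 → M+2 is the base peak.
P(M+2) = C(4,1) × 0.7522^3 × 0.2478^1 = 4 × 0.4255984 × 0.2478 = 0.421853 (base)
P(M) = C(4,0) × 0.7522^4 × 0.2478^0 = 1 × 0.32013512 × 1.0000 = 0.320135
Relative intensity = 0.320135 / 0.421853 × 100 = 75.9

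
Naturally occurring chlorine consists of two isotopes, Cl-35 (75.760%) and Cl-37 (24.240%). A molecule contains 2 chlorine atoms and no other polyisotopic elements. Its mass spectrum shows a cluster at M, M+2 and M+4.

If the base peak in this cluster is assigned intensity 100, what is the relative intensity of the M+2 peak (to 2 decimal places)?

63.99

(0.75760 + 0.24240)^2 gives M 0.5740, M+2 0.3673, M+4 0.0588; the largest is M.
P(M) = C(2,0) × 0.75760^2 × 0.24240^0 = 1 × 0.57395776 × 1.0000 = 0.573958 (base)
P(M+2) = C(2,1) × 0.75760^1 × 0.24240^1 = 2 × 0.7576 × 0.2424 = 0.367284
Relative intensity = 0.367284 / 0.573958 × 100 = 63.99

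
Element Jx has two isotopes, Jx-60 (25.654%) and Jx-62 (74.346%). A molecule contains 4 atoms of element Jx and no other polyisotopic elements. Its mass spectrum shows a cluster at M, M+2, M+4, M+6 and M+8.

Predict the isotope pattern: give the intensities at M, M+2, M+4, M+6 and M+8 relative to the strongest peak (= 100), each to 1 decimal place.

1.0 : 11.9 : 51.8 : 100.0 : 72.5

Each Jx atom is independently Jx-60 (p = 0.25654) or Jx-62 (q = 0.74346); the cluster is the binomial expansion (p + q)^4.
P(M) = 0.25654^4 = 0.004331
P(M+2) = 4 × 0.25654^3 × 0.74346^1 = 0.050209
P(M+4) = 6 × 0.25654^2 × 0.74346^2 = 0.218261
P(M+6) = 4 × 0.25654^1 × 0.74346^3 = 0.421685
P(M+8) = 0.74346^4 = 0.305514
The M+6 peak is largest (0.421685); scaling to 100 gives 1.0 : 11.9 : 51.8 : 100.0 : 72.5.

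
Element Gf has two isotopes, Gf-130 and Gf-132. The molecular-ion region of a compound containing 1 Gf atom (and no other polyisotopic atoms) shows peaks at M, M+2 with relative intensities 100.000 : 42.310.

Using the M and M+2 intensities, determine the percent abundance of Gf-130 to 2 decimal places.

Let p = fractional abundance of Gf-130. I(M+2)/I(M) = [C(1,1)·p^0·(1−p)] / p^1 = 1·(1−p)/p = 42.310/100.000 = 0.4231
(1−p)/p = 0.4231/1 = 0.4231  ⇒  p = 1/(1 + 0.4231) = 0.7027
Gf-130: 70.27%, Gf-132: 29.73%.

70.27%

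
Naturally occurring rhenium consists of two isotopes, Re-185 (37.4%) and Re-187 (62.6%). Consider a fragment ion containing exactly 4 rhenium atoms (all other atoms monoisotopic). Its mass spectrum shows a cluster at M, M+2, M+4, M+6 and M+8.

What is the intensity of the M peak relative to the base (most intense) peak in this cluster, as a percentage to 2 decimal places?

5.33%

Binomial terms of (0.374 + 0.626)^4: M 0.0196, M+2 0.1310, M+4 0.3289, M+6 0.3670, M+8 0.1536 → M+6 is the base peak.
P(M+6) = C(4,3) × 0.374^1 × 0.626^3 = 4 × 0.3740 × 0.24531438 = 0.366990 (base)
P(M) = C(4,0) × 0.374^4 × 0.626^0 = 1 × 0.0195653 × 1.0000 = 0.019565
Relative intensity = 0.019565 / 0.366990 × 100 = 5.33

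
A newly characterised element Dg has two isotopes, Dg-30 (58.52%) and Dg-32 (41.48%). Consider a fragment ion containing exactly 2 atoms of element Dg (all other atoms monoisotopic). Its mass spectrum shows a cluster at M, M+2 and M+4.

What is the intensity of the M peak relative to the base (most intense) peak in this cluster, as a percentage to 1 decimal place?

70.5%

(0.5852 + 0.4148)^2 gives M 0.3425, M+2 0.4855, M+4 0.1721; the largest is M+2.
P(M+2) = C(2,1) × 0.5852^1 × 0.4148^1 = 2 × 0.5852 × 0.4148 = 0.485482 (base)
P(M) = C(2,0) × 0.5852^2 × 0.4148^0 = 1 × 0.34245904 × 1.0000 = 0.342459
Relative intensity = 0.342459 / 0.485482 × 100 = 70.5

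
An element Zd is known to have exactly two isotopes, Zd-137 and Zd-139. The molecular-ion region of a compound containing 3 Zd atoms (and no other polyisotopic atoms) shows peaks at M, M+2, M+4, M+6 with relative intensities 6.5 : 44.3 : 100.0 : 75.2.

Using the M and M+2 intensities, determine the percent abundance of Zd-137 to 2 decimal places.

Write p for the Zd-137 fraction. I(M+2)/I(M) = [C(3,1)·p^2·(1−p)] / p^3 = 3·(1−p)/p = 44.3/6.5 = 6.8154
(1−p)/p = 6.8154/3 = 2.2718  ⇒  p = 1/(1 + 2.2718) = 0.3056
Zd-137: 30.56%, Zd-139: 69.44%.

30.56%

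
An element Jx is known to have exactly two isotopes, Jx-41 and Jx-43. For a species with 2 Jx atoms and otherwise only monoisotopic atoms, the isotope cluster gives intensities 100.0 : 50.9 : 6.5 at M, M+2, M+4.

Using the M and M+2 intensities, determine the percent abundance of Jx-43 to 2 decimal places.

20.29%

Write p for the Jx-41 fraction. I(M+2)/I(M) = [C(2,1)·p^1·(1−p)] / p^2 = 2·(1−p)/p = 50.9/100.0 = 0.5090
(1−p)/p = 0.5090/2 = 0.2545  ⇒  p = 1/(1 + 0.2545) = 0.7971
Jx-41: 79.71%, Jx-43: 20.29%.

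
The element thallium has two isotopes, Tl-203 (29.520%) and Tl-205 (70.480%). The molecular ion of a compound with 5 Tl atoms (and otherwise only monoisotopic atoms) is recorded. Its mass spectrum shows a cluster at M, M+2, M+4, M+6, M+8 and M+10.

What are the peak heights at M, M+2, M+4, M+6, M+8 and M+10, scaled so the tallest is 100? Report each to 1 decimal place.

Expanding (0.29520 + 0.70480)^5:
P(M) = 0.29520^5 = 0.002242
P(M+2) = 5 × 0.29520^4 × 0.70480^1 = 0.026761
P(M+4) = 10 × 0.29520^3 × 0.70480^2 = 0.127785
P(M+6) = 10 × 0.29520^2 × 0.70480^3 = 0.305092
P(M+8) = 5 × 0.29520^1 × 0.70480^4 = 0.364208
P(M+10) = 0.70480^5 = 0.173912
The M+8 peak is largest (0.364208); scaling to 100 gives 0.6 : 7.3 : 35.1 : 83.8 : 100.0 : 47.8.

0.6 : 7.3 : 35.1 : 83.8 : 100.0 : 47.8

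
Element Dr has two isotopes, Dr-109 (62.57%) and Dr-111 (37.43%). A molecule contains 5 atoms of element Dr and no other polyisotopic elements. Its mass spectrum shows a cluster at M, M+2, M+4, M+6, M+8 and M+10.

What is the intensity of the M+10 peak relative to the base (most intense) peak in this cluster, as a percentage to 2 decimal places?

2.14%

Term probabilities: M 0.0959, M+2 0.2868, M+4 0.3432, M+6 0.2053, M+8 0.0614, M+10 0.0073. Base peak = M+4.
P(M+4) = C(5,2) × 0.6257^3 × 0.3743^2 = 10 × 0.24496186 × 0.14010049 = 0.343193 (base)
P(M+10) = C(5,5) × 0.6257^0 × 0.3743^5 = 1 × 1.0000 × 0.00734682 = 0.007347
Relative intensity = 0.007347 / 0.343193 × 100 = 2.14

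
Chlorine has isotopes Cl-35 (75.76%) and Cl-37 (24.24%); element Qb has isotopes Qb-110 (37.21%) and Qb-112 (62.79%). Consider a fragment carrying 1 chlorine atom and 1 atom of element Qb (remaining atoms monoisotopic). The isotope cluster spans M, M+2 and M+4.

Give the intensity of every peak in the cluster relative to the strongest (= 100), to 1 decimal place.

49.8 : 100.0 : 26.9

Chlorine pattern (n=1): 0.7576 : 0.2424
Element Qb pattern (n=1): 0.3721 : 0.6279
Convolve the two distributions (both contribute in 2-u steps):
  M: 0.7576×0.3721 = 0.281903
  M+2: 0.7576×0.6279 + 0.2424×0.3721 = 0.565894
  M+4: 0.2424×0.6279 = 0.152203
Scale to base peak (0.565894) = 100: 49.8 : 100.0 : 26.9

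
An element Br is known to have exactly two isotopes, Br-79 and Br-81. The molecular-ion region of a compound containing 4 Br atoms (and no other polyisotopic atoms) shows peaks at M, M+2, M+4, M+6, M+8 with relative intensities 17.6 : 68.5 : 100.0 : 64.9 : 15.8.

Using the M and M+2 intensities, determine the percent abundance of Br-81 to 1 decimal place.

Let p = fractional abundance of Br-79. I(M+2)/I(M) = [C(4,1)·p^3·(1−p)] / p^4 = 4·(1−p)/p = 68.5/17.6 = 3.8920
(1−p)/p = 3.8920/4 = 0.9730  ⇒  p = 1/(1 + 0.9730) = 0.5068
Br-79: 50.7%, Br-81: 49.3%.

49.3%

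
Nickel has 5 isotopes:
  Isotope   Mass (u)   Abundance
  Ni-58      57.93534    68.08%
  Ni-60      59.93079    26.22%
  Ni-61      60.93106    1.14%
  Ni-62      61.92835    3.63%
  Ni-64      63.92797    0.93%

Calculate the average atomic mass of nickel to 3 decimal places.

Ar = Σ fᵢ·mᵢ = 0.6808 × 57.93534 + 0.2622 × 59.93079 + 0.0114 × 60.93106 + 0.0363 × 61.92835 + 0.0093 × 63.92797
= 39.442379 + 15.713853 + 0.694614 + 2.247999 + 0.594530 = 58.693375 u

58.693 u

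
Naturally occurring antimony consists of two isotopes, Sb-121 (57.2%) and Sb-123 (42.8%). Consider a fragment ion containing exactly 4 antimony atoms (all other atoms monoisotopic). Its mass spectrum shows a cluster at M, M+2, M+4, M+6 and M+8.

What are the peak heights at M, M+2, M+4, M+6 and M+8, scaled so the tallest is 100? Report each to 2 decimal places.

29.77 : 89.10 : 100.00 : 49.88 : 9.33

Expanding (0.572 + 0.428)^4:
P(M) = 0.572^4 = 0.107049
P(M+2) = 4 × 0.572^3 × 0.428^1 = 0.320400
P(M+4) = 6 × 0.572^2 × 0.428^2 = 0.359609
P(M+6) = 4 × 0.572^1 × 0.428^3 = 0.179385
P(M+8) = 0.428^4 = 0.033556
The M+4 peak is largest (0.359609); scaling to 100 gives 29.77 : 89.10 : 100.00 : 49.88 : 9.33.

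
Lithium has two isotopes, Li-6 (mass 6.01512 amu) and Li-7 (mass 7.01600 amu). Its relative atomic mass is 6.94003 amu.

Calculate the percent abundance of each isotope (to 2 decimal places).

With x = fraction of Li-6 (so Li-7 is 1 − x):
6.01512·x + 7.01600·(1 − x) = 6.94003
(6.01512 − 7.01600)·x = 6.94003 − 7.01600
x = -0.07597 / -1.00088 = 0.07590 → 7.59% Li-6, 92.41% Li-7.

Li-6: 7.59%, Li-7: 92.41%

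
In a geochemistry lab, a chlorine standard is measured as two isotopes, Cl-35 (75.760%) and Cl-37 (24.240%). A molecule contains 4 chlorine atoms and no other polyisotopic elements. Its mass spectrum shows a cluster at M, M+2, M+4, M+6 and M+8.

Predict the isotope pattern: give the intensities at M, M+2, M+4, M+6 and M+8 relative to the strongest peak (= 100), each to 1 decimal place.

78.1 : 100.0 : 48.0 : 10.2 : 0.8

Each Cl atom is independently Cl-35 (p = 0.75760) or Cl-37 (q = 0.24240); the cluster is the binomial expansion (p + q)^4.
P(M) = 0.75760^4 = 0.329428
P(M+2) = 4 × 0.75760^3 × 0.24240^1 = 0.421612
P(M+4) = 6 × 0.75760^2 × 0.24240^2 = 0.202347
P(M+6) = 4 × 0.75760^1 × 0.24240^3 = 0.043162
P(M+8) = 0.24240^4 = 0.003452
The M+2 peak is largest (0.421612); scaling to 100 gives 78.1 : 100.0 : 48.0 : 10.2 : 0.8.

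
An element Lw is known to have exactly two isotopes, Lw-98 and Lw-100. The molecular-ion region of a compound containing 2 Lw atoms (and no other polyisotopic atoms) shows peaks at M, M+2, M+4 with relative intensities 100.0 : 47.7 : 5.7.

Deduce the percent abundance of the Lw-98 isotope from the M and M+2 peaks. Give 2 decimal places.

If p is the fraction of Lw that is Lw-98, then I(M+2)/I(M) = [C(2,1)·p^1·(1−p)] / p^2 = 2·(1−p)/p = 47.7/100.0 = 0.4770
(1−p)/p = 0.4770/2 = 0.2385  ⇒  p = 1/(1 + 0.2385) = 0.8074
Lw-98: 80.74%, Lw-100: 19.26%.

80.74%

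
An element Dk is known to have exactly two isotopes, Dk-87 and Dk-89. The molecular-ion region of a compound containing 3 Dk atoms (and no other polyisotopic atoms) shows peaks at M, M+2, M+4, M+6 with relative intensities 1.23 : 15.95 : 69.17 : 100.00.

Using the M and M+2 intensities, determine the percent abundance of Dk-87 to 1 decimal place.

18.8%

If p is the fraction of Dk that is Dk-87, then I(M+2)/I(M) = [C(3,1)·p^2·(1−p)] / p^3 = 3·(1−p)/p = 15.95/1.23 = 12.9675
(1−p)/p = 12.9675/3 = 4.3225  ⇒  p = 1/(1 + 4.3225) = 0.1879
Dk-87: 18.8%, Dk-89: 81.2%.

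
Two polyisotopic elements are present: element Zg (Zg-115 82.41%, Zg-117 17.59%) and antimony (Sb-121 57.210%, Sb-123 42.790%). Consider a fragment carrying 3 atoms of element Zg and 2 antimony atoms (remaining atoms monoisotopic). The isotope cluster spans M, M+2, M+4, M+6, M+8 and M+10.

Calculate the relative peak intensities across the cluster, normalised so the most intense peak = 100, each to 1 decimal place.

46.8 : 100.0 : 77.4 : 26.8 : 4.3 : 0.3

Element Zg pattern (n=3): 0.55967994 : 0.35838261 : 0.07649496 : 0.00544249
Antimony pattern (n=2): 0.32729841 : 0.48960318 : 0.18309841
Convolve the two distributions (both contribute in 2-u steps):
  M: 0.55967994×0.32729841 = 0.183182
  M+2: 0.55967994×0.48960318 + 0.35838261×0.32729841 = 0.391319
  M+4: 0.55967994×0.18309841 + 0.35838261×0.48960318 + 0.07649496×0.32729841 = 0.302978
  M+6: 0.35838261×0.18309841 + 0.07649496×0.48960318 + 0.00544249×0.32729841 = 0.104853
  M+8: 0.07649496×0.18309841 + 0.00544249×0.48960318 = 0.016671
  M+10: 0.00544249×0.18309841 = 0.000997
Scale to base peak (0.391319) = 100: 46.8 : 100.0 : 77.4 : 26.8 : 4.3 : 0.3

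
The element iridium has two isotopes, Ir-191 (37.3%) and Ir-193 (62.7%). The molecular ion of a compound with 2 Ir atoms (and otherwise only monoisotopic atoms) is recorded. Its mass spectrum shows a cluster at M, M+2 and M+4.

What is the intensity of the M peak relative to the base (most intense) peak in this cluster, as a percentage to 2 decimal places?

29.74%

Binomial terms of (0.373 + 0.627)^2: M 0.1391, M+2 0.4677, M+4 0.3931 → M+2 is the base peak.
P(M+2) = C(2,1) × 0.373^1 × 0.627^1 = 2 × 0.3730 × 0.6270 = 0.467742 (base)
P(M) = C(2,0) × 0.373^2 × 0.627^0 = 1 × 0.139129 × 1.0000 = 0.139129
Relative intensity = 0.139129 / 0.467742 × 100 = 29.74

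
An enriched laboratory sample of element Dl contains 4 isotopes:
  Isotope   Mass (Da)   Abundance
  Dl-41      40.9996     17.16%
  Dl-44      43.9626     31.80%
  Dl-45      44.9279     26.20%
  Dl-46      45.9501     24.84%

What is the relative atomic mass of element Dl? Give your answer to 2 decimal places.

The abundance-weighted mean is 0.1716 × 40.9996 + 0.3180 × 43.9626 + 0.2620 × 44.9279 + 0.2484 × 45.9501
= 7.03553 + 13.98011 + 11.77111 + 11.41400 = 44.20075 Da

44.20 Da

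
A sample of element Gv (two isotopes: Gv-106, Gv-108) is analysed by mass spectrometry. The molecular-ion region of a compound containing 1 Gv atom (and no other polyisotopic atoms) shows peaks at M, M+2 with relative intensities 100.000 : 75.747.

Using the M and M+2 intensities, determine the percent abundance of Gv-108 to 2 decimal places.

Let p = fractional abundance of Gv-106. I(M+2)/I(M) = [C(1,1)·p^0·(1−p)] / p^1 = 1·(1−p)/p = 75.747/100.000 = 0.7575
(1−p)/p = 0.7575/1 = 0.7575  ⇒  p = 1/(1 + 0.7575) = 0.5690
Gv-106: 56.90%, Gv-108: 43.10%.

43.10%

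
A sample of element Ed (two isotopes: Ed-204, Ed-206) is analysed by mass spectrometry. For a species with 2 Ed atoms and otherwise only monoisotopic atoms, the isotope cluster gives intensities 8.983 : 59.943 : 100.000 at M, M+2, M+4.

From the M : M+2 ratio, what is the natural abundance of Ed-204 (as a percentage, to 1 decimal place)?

If p is the fraction of Ed that is Ed-204, then I(M+2)/I(M) = [C(2,1)·p^1·(1−p)] / p^2 = 2·(1−p)/p = 59.943/8.983 = 6.6729
(1−p)/p = 6.6729/2 = 3.3365  ⇒  p = 1/(1 + 3.3365) = 0.2306
Ed-204: 23.1%, Ed-206: 76.9%.

23.1%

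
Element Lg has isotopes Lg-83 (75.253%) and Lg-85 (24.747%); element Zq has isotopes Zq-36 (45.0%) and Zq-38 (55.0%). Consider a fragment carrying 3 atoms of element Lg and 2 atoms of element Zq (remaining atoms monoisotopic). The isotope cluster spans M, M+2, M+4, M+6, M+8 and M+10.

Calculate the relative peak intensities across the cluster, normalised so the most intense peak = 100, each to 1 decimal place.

23.6 : 81.1 : 100.0 : 54.4 : 13.5 : 1.3

Element Lg pattern (n=3): 0.42615879 : 0.42042782 : 0.13825797 : 0.01515541
Element Zq pattern (n=2): 0.2025 : 0.4950 : 0.3025
Convolve the two distributions (both contribute in 2-u steps):
  M: 0.42615879×0.2025 = 0.086297
  M+2: 0.42615879×0.4950 + 0.42042782×0.2025 = 0.296085
  M+4: 0.42615879×0.3025 + 0.42042782×0.4950 + 0.13825797×0.2025 = 0.365022
  M+6: 0.42042782×0.3025 + 0.13825797×0.4950 + 0.01515541×0.2025 = 0.198686
  M+8: 0.13825797×0.3025 + 0.01515541×0.4950 = 0.049325
  M+10: 0.01515541×0.3025 = 0.004585
Scale to base peak (0.365022) = 100: 23.6 : 81.1 : 100.0 : 54.4 : 13.5 : 1.3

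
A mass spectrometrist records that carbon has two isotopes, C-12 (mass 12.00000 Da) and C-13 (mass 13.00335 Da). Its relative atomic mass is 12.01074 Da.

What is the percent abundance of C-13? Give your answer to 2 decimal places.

1.07%

With x = fraction of C-12 (so C-13 is 1 − x):
12.00000·x + 13.00335·(1 − x) = 12.01074
(12.00000 − 13.00335)·x = 12.01074 − 13.00335
x = -0.99261 / -1.00335 = 0.98930 → 98.93% C-12, 1.07% C-13.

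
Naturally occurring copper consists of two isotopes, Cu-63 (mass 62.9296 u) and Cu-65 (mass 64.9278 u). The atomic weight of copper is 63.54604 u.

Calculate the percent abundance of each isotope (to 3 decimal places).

Cu-63: 69.150%, Cu-65: 30.850%

Let x be the fractional abundance of Cu-63; then Cu-65 has abundance 1 − x.
62.9296·x + 64.9278·(1 − x) = 63.54604
(62.9296 − 64.9278)·x = 63.54604 − 64.9278
x = -1.38176 / -1.9982 = 0.69150 → 69.150% Cu-63, 30.850% Cu-65.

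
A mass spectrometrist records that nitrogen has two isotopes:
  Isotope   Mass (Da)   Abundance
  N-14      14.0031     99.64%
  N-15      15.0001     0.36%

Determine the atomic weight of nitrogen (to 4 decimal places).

The abundance-weighted mean is 0.9964 × 14.0031 + 0.0036 × 15.0001
= 13.95269 + 0.05400 = 14.00669 Da

14.0067 Da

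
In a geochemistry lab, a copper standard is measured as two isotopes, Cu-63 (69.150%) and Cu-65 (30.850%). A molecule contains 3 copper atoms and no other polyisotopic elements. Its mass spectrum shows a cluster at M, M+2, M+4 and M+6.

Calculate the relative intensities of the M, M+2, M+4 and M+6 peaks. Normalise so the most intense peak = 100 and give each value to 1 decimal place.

74.7 : 100.0 : 44.6 : 6.6

Expanding (0.69150 + 0.30850)^3:
P(M) = 0.69150^3 = 0.330656
P(M+2) = 3 × 0.69150^2 × 0.30850^1 = 0.442548
P(M+4) = 3 × 0.69150^1 × 0.30850^2 = 0.197435
P(M+6) = 0.30850^3 = 0.029361
The M+2 peak is largest (0.442548); scaling to 100 gives 74.7 : 100.0 : 44.6 : 6.6.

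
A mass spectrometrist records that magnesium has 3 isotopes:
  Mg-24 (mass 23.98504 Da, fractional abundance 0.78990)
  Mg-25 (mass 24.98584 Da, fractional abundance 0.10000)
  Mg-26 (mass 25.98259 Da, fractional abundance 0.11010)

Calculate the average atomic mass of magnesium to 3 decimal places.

24.305 Da

The abundance-weighted mean is 0.78990 × 23.98504 + 0.10000 × 24.98584 + 0.11010 × 25.98259
= 18.945783 + 2.498584 + 2.860683 = 24.305050 Da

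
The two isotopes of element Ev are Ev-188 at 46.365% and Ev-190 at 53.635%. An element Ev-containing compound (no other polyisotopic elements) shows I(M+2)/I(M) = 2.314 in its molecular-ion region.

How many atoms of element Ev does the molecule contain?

The M+2/M ratio from n Ev atoms is n · q/p = n · 0.53635/0.46365.
n = 2.314 × 0.46365/0.53635 = 2.00 ≈ 2

2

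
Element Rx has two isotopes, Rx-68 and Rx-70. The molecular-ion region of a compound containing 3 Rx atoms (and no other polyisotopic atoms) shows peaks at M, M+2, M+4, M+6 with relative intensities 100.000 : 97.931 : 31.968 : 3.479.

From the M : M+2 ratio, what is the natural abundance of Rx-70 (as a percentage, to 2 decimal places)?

24.61%

Let p = fractional abundance of Rx-68. I(M+2)/I(M) = [C(3,1)·p^2·(1−p)] / p^3 = 3·(1−p)/p = 97.931/100.000 = 0.9793
(1−p)/p = 0.9793/3 = 0.3264  ⇒  p = 1/(1 + 0.3264) = 0.7539
Rx-68: 75.39%, Rx-70: 24.61%.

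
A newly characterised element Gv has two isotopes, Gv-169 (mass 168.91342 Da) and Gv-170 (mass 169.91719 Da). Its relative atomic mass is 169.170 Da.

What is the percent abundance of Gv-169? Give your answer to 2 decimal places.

Writing the weighted mean with unknown fraction x of Gv-169:
168.91342·x + 169.91719·(1 − x) = 169.170
(168.91342 − 169.91719)·x = 169.170 − 169.91719
x = -0.74719 / -1.00377 = 0.74438 → 74.44% Gv-169, 25.56% Gv-170.

74.44%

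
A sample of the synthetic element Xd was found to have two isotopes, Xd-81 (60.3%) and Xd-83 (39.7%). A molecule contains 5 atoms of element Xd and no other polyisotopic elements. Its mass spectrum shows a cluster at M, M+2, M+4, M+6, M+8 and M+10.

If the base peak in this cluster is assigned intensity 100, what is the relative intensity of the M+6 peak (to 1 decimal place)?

65.8

Term probabilities: M 0.0797, M+2 0.2624, M+4 0.3456, M+6 0.2275, M+8 0.0749, M+10 0.0099. Base peak = M+4.
P(M+4) = C(5,2) × 0.603^3 × 0.397^2 = 10 × 0.21925623 × 0.157609 = 0.345568 (base)
P(M+6) = C(5,3) × 0.603^2 × 0.397^3 = 10 × 0.363609 × 0.06257077 = 0.227513
Relative intensity = 0.227513 / 0.345568 × 100 = 65.8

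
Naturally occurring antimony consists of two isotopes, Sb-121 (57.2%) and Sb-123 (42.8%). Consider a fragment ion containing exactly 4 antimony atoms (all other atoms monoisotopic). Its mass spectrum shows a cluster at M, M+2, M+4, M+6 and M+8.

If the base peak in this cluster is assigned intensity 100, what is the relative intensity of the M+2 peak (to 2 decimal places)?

89.10

Binomial terms of (0.572 + 0.428)^4: M 0.1070, M+2 0.3204, M+4 0.3596, M+6 0.1794, M+8 0.0336 → M+4 is the base peak.
P(M+4) = C(4,2) × 0.572^2 × 0.428^2 = 6 × 0.327184 × 0.183184 = 0.359609 (base)
P(M+2) = C(4,1) × 0.572^3 × 0.428^1 = 4 × 0.18714925 × 0.4280 = 0.320400
Relative intensity = 0.320400 / 0.359609 × 100 = 89.10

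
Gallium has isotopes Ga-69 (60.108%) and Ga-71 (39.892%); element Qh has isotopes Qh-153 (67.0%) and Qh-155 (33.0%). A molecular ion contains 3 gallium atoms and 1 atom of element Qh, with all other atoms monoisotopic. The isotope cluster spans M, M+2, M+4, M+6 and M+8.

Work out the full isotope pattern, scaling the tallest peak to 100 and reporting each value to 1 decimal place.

Gallium pattern (n=3): 0.2171685 : 0.432386 : 0.2869625 : 0.063483
Element Qh pattern (n=1): 0.6700 : 0.3300
Convolve the two distributions (both contribute in 2-u steps):
  M: 0.2171685×0.6700 = 0.145503
  M+2: 0.2171685×0.3300 + 0.432386×0.6700 = 0.361364
  M+4: 0.432386×0.3300 + 0.2869625×0.6700 = 0.334952
  M+6: 0.2869625×0.3300 + 0.063483×0.6700 = 0.137231
  M+8: 0.063483×0.3300 = 0.020949
Scale to base peak (0.361364) = 100: 40.3 : 100.0 : 92.7 : 38.0 : 5.8

40.3 : 100.0 : 92.7 : 38.0 : 5.8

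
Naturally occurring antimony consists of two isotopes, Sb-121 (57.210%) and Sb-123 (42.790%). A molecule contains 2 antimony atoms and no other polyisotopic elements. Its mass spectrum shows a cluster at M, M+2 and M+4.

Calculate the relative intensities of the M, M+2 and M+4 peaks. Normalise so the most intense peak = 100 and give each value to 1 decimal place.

The 2 Sb atoms are independent, so intensities follow the terms of (0.57210 + 0.42790)^2.
P(M) = 0.57210^2 = 0.327298
P(M+2) = 2 × 0.57210^1 × 0.42790^1 = 0.489603
P(M+4) = 0.42790^2 = 0.183098
The M+2 peak is largest (0.489603); scaling to 100 gives 66.8 : 100.0 : 37.4.

66.8 : 100.0 : 37.4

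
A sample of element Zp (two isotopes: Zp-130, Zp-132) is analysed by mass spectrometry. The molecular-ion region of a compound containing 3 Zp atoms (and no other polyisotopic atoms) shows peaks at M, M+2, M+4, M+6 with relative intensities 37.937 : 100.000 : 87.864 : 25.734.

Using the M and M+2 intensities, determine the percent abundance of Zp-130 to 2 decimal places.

53.23%

If p is the fraction of Zp that is Zp-130, then I(M+2)/I(M) = [C(3,1)·p^2·(1−p)] / p^3 = 3·(1−p)/p = 100.000/37.937 = 2.6359
(1−p)/p = 2.6359/3 = 0.8786  ⇒  p = 1/(1 + 0.8786) = 0.5323
Zp-130: 53.23%, Zp-132: 46.77%.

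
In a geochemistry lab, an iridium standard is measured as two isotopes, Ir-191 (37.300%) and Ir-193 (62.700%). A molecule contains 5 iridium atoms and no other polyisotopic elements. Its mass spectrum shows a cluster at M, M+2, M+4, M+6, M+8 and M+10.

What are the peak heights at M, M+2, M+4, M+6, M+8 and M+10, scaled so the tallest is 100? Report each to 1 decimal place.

Expanding (0.37300 + 0.62700)^5:
P(M) = 0.37300^5 = 0.007220
P(M+2) = 5 × 0.37300^4 × 0.62700^1 = 0.060684
P(M+4) = 10 × 0.37300^3 × 0.62700^2 = 0.204015
P(M+6) = 10 × 0.37300^2 × 0.62700^3 = 0.342942
P(M+8) = 5 × 0.37300^1 × 0.62700^4 = 0.288237
P(M+10) = 0.62700^5 = 0.096903
The M+6 peak is largest (0.342942); scaling to 100 gives 2.1 : 17.7 : 59.5 : 100.0 : 84.0 : 28.3.

2.1 : 17.7 : 59.5 : 100.0 : 84.0 : 28.3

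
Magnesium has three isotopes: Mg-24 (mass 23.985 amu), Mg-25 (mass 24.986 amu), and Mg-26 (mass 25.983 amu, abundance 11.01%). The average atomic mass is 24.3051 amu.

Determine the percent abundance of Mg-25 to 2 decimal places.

Let x and y be the fractions of Mg-24 and Mg-25. Then x + y = 1 − 0.1101 = 0.8899 and 23.985x + 24.986y = 24.3051 − 0.1101×25.983 = 21.4443717.
Substituting: 23.985x + 24.986(0.8899 − x) = 21.4443717
(23.985 − 24.986)x = -0.7906697  ⇒  x = 0.78988, y = 0.10002
Mg-24: 78.99%, Mg-25: 10.00%.

10.00%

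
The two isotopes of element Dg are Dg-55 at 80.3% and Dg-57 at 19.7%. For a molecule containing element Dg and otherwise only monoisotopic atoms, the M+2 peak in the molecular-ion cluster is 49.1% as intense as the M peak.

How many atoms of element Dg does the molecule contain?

2

The M+2/M ratio from n Dg atoms is n · q/p = n · 0.197/0.803.
n = 0.491 × 0.803/0.197 = 2.00 ≈ 2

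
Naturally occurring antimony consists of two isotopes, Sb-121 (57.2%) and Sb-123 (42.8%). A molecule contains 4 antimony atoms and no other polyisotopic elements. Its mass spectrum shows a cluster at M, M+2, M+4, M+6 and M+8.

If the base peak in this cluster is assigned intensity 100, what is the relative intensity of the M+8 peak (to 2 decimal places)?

9.33

(0.572 + 0.428)^4 gives M 0.1070, M+2 0.3204, M+4 0.3596, M+6 0.1794, M+8 0.0336; the largest is M+4.
P(M+4) = C(4,2) × 0.572^2 × 0.428^2 = 6 × 0.327184 × 0.183184 = 0.359609 (base)
P(M+8) = C(4,4) × 0.572^0 × 0.428^4 = 1 × 1.0000 × 0.03355638 = 0.033556
Relative intensity = 0.033556 / 0.359609 × 100 = 9.33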